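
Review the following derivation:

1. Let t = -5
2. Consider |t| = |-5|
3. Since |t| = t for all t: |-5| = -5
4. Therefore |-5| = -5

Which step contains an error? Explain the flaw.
Step 3: Since |t| = t for all t: |-5| = -5

Step 3 incorrectly states that |t| = t for all t. The correct definition is |t| = t when t >= 0, and |t| = -t when t < 0. Since -5 < 0, we have |-5| = -(-5) = 5, not -5.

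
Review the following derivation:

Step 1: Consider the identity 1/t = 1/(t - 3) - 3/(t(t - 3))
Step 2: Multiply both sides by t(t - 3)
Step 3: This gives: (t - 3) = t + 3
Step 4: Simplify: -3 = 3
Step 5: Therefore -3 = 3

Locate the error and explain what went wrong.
Step 3: This gives: (t - 3) = t + 3

Step 3 makes a sign error when clearing denominators. Multiplying -3/(t(t - 3)) by t(t - 3) gives -3, not +3. The correct result is (t - 3) = t - 3, which is trivially true, not (t - 3) = t + 3. (Step 1 is a valid identity: 1/(t - 3) - 3/(t(t - 3)) = (t - 3)/(t(t - 3)) = 1/t.)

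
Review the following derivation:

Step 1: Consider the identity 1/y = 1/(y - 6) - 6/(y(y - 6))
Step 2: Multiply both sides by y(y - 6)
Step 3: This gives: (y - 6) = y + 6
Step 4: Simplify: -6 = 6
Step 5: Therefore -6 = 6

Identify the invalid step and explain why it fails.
Step 3: This gives: (y - 6) = y + 6

Step 3 makes a sign error when clearing denominators. Multiplying -6/(y(y - 6)) by y(y - 6) gives -6, not +6. The correct result is (y - 6) = y - 6, which is trivially true, not (y - 6) = y + 6. (Step 1 is a valid identity: 1/(y - 6) - 6/(y(y - 6)) = (y - 6)/(y(y - 6)) = 1/y.)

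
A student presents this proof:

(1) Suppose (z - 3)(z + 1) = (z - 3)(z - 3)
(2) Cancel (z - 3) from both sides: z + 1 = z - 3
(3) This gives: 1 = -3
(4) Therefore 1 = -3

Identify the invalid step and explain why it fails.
Step 2: Cancel (z - 3) from both sides: z + 1 = z - 3

Step 2 cancels (z - 3) from both sides. This is only valid if (z - 3) ≠ 0, i.e., z ≠ 3. When z = 3, both sides equal zero regardless of the other factors. The correct approach requires considering z = 3 as a separate case.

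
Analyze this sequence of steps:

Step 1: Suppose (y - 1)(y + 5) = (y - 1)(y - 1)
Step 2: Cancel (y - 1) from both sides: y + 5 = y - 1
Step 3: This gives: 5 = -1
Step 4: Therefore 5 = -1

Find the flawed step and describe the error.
Step 2: Cancel (y - 1) from both sides: y + 5 = y - 1

Step 2 cancels (y - 1) from both sides. This is only valid if (y - 1) ≠ 0, i.e., y ≠ 1. When y = 1, both sides equal zero regardless of the other factors. The correct approach requires considering y = 1 as a separate case.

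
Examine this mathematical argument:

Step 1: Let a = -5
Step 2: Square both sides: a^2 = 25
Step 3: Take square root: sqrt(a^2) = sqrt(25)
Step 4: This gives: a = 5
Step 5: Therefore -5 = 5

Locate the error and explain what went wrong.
Step 4: This gives: a = 5

Step 4 incorrectly states that sqrt(a^2) = a. The correct identity is sqrt(a^2) = |a|. Since a = -5 < 0, we have sqrt(a^2) = |-5| = 5, not a = -5.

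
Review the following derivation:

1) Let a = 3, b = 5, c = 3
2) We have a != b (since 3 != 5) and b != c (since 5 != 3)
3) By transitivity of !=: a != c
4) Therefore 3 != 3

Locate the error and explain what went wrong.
Step 3: By transitivity of !=: a != c

Step 3 incorrectly applies transitivity to the '!=' relation. Transitivity states: if a R b and b R c, then a R c. However, '!=' is not transitive. Counterexample: 3 != 5 and 5 != 3, but 3 = 3 (both equal 3). Transitivity holds for relations like <, <=, =, but not for !=.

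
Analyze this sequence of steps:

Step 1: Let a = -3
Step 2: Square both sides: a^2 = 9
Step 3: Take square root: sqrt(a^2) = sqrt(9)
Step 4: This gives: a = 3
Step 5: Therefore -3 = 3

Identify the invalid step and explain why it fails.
Step 4: This gives: a = 3

Step 4 incorrectly states that sqrt(a^2) = a. The correct identity is sqrt(a^2) = |a|. Since a = -3 < 0, we have sqrt(a^2) = |-3| = 3, not a = -3.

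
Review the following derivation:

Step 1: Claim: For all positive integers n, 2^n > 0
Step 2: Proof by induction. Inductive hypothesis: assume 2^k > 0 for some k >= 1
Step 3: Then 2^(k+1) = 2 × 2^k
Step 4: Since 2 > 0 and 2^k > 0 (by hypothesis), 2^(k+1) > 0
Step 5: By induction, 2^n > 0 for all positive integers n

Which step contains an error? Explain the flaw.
Step 5: By induction, 2^n > 0 for all positive integers n

Step 5 concludes the proof by induction, but no base case was ever established. A valid induction proof requires: (1) a base case proving 2^1 > 0, and (2) an inductive step showing IF 2^k > 0 THEN 2^(k+1) > 0. Steps 2-4 correctly establish the inductive step, but without the base case the conclusion in step 5 does not follow.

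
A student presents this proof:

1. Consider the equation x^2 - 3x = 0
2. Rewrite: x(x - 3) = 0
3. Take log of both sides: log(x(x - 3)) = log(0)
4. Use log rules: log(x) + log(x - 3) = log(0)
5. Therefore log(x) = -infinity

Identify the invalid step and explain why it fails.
Step 3: Take log of both sides: log(x(x - 3)) = log(0)

Step 3 takes the logarithm of both sides, resulting in log(0) on the right side. The logarithm is only defined for positive numbers; log(0) is undefined (approaches negative infinity). This operation is invalid.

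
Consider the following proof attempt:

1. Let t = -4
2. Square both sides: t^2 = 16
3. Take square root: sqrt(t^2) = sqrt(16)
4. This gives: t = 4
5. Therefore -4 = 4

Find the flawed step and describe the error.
Step 4: This gives: t = 4

Step 4 incorrectly states that sqrt(t^2) = t. The correct identity is sqrt(t^2) = |t|. Since t = -4 < 0, we have sqrt(t^2) = |-4| = 4, not t = -4.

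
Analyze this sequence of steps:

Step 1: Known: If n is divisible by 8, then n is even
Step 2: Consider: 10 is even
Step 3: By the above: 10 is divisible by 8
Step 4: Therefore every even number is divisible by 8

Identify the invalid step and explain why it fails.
Step 3: By the above: 10 is divisible by 8

Step 3 commits the fallacy of affirming the consequent. The known fact 'divisible by 8 → even' does NOT imply 'even → divisible by 8'. That would be the converse, which is false. For example, 10 is even but 10 ÷ 8 = 1.25, which is not an integer.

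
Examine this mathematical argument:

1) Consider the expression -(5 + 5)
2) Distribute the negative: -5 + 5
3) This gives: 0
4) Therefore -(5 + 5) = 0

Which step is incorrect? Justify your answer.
Step 2: Distribute the negative: -5 + 5

Step 2 incorrectly distributes the negative sign. The correct distribution is -(5 + 5) = -5 - 5 = -10. The negative must be applied to both terms, not just the first. The error treats -(5 + 5) as -5 + 5, which equals 0 instead of -10.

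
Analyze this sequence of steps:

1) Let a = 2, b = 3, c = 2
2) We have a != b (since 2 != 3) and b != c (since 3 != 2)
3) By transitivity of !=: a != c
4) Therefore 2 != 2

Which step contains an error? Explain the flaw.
Step 3: By transitivity of !=: a != c

Step 3 incorrectly applies transitivity to the '!=' relation. Transitivity states: if a R b and b R c, then a R c. However, '!=' is not transitive. Counterexample: 2 != 3 and 3 != 2, but 2 = 2 (both equal 2). Transitivity holds for relations like <, <=, =, but not for !=.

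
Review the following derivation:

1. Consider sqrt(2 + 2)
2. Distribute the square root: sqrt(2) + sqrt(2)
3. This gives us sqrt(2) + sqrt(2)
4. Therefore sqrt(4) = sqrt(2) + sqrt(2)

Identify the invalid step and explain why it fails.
Step 2: Distribute the square root: sqrt(2) + sqrt(2)

Step 2 incorrectly 'distributes' the square root over addition. The square root function does not distribute: sqrt(a + b) ≠ sqrt(a) + sqrt(b). In fact, sqrt(2 + 2) = sqrt(4) ≈ 2.0000, while sqrt(2) + sqrt(2) ≈ 2.8284.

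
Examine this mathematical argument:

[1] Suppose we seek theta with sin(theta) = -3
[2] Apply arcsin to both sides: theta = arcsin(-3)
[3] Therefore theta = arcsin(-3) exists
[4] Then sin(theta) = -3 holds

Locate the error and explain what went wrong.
Step 2: Apply arcsin to both sides: theta = arcsin(-3)

Step 2 applies arcsin to -3. However, arcsin(x) is only defined for x in [-1, 1] because sin(theta) can only produce values in that range. Since |-3| > 1, arcsin(-3) is undefined. There is no angle whose sine equals -3.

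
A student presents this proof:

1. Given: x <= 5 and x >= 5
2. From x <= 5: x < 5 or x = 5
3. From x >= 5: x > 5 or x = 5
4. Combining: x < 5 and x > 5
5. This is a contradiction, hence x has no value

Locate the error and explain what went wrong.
Step 4: Combining: x < 5 and x > 5

Step 4 incorrectly combines the conditions. From x <= 5 and x >= 5, the intersection is x = 5. The error treats the 'or' cases as 'and' requirements. The correct conclusion is that x = 5 is the unique solution, not that no solution exists.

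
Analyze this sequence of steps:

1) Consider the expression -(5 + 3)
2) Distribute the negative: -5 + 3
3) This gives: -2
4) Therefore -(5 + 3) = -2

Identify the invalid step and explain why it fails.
Step 2: Distribute the negative: -5 + 3

Step 2 incorrectly distributes the negative sign. The correct distribution is -(5 + 3) = -5 - 3 = -8. The negative must be applied to both terms, not just the first. The error treats -(5 + 3) as -5 + 3, which equals -2 instead of -8.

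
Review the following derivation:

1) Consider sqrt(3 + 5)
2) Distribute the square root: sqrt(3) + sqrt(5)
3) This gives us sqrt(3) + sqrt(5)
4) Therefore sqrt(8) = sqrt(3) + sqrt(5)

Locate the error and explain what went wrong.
Step 2: Distribute the square root: sqrt(3) + sqrt(5)

Step 2 incorrectly 'distributes' the square root over addition. The square root function does not distribute: sqrt(a + b) ≠ sqrt(a) + sqrt(b). In fact, sqrt(3 + 5) = sqrt(8) ≈ 2.8284, while sqrt(3) + sqrt(5) ≈ 3.9681.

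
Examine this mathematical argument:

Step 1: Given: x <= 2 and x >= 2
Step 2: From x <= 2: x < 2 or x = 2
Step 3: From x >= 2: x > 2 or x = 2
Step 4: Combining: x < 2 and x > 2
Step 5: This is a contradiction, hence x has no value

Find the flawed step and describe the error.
Step 4: Combining: x < 2 and x > 2

Step 4 incorrectly combines the conditions. From x <= 2 and x >= 2, the intersection is x = 2. The error treats the 'or' cases as 'and' requirements. The correct conclusion is that x = 2 is the unique solution, not that no solution exists.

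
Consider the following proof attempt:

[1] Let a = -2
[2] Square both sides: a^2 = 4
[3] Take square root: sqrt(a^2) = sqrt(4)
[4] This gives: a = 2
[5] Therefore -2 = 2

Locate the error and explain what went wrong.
Step 4: This gives: a = 2

Step 4 incorrectly states that sqrt(a^2) = a. The correct identity is sqrt(a^2) = |a|. Since a = -2 < 0, we have sqrt(a^2) = |-2| = 2, not a = -2.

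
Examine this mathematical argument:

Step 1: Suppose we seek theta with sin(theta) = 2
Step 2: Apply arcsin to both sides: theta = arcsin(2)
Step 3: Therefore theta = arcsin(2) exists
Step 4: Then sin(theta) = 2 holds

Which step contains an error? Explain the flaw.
Step 2: Apply arcsin to both sides: theta = arcsin(2)

Step 2 applies arcsin to 2. However, arcsin(x) is only defined for x in [-1, 1] because sin(theta) can only produce values in that range. Since |2| > 1, arcsin(2) is undefined. There is no angle whose sine equals 2.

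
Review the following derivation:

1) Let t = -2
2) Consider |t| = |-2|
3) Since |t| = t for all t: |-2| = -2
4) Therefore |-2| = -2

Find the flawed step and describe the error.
Step 3: Since |t| = t for all t: |-2| = -2

Step 3 incorrectly states that |t| = t for all t. The correct definition is |t| = t when t >= 0, and |t| = -t when t < 0. Since -2 < 0, we have |-2| = -(-2) = 2, not -2.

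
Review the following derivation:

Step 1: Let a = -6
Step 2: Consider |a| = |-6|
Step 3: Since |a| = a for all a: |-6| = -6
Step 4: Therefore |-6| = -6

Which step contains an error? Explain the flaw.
Step 3: Since |a| = a for all a: |-6| = -6

Step 3 incorrectly states that |a| = a for all a. The correct definition is |a| = a when a >= 0, and |a| = -a when a < 0. Since -6 < 0, we have |-6| = -(-6) = 6, not -6.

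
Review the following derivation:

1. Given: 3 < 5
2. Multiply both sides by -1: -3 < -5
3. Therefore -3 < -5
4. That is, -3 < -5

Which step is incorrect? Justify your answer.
Step 2: Multiply both sides by -1: -3 < -5

Step 2 multiplies both sides by -1 but fails to reverse the inequality sign. When multiplying (or dividing) an inequality by a negative number, the direction must be reversed. Since 3 < 5, we should get -3 > -5, i.e., -3 > -5.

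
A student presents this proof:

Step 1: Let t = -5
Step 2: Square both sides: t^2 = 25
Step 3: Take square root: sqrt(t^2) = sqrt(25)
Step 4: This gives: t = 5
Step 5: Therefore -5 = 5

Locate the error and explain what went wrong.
Step 4: This gives: t = 5

Step 4 incorrectly states that sqrt(t^2) = t. The correct identity is sqrt(t^2) = |t|. Since t = -5 < 0, we have sqrt(t^2) = |-5| = 5, not t = -5.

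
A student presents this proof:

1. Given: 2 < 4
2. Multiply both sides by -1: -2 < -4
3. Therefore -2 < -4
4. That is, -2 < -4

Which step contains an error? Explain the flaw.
Step 2: Multiply both sides by -1: -2 < -4

Step 2 multiplies both sides by -1 but fails to reverse the inequality sign. When multiplying (or dividing) an inequality by a negative number, the direction must be reversed. Since 2 < 4, we should get -2 > -4, i.e., -2 > -4.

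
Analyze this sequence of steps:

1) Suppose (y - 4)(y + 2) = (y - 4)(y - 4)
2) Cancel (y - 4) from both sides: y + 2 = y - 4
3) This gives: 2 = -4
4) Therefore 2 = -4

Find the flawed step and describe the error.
Step 2: Cancel (y - 4) from both sides: y + 2 = y - 4

Step 2 cancels (y - 4) from both sides. This is only valid if (y - 4) ≠ 0, i.e., y ≠ 4. When y = 4, both sides equal zero regardless of the other factors. The correct approach requires considering y = 4 as a separate case.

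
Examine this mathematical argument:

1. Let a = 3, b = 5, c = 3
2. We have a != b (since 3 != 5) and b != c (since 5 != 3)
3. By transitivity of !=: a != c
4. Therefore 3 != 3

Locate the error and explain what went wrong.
Step 3: By transitivity of !=: a != c

Step 3 incorrectly applies transitivity to the '!=' relation. Transitivity states: if a R b and b R c, then a R c. However, '!=' is not transitive. Counterexample: 3 != 5 and 5 != 3, but 3 = 3 (both equal 3). Transitivity holds for relations like <, <=, =, but not for !=.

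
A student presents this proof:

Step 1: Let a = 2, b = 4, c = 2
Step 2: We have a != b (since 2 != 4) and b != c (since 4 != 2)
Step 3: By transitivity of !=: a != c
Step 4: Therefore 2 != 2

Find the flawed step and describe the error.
Step 3: By transitivity of !=: a != c

Step 3 incorrectly applies transitivity to the '!=' relation. Transitivity states: if a R b and b R c, then a R c. However, '!=' is not transitive. Counterexample: 2 != 4 and 4 != 2, but 2 = 2 (both equal 2). Transitivity holds for relations like <, <=, =, but not for !=.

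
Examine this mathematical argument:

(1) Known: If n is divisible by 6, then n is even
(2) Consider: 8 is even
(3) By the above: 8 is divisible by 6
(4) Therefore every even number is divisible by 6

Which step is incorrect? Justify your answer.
Step 3: By the above: 8 is divisible by 6

Step 3 commits the fallacy of affirming the consequent. The known fact 'divisible by 6 → even' does NOT imply 'even → divisible by 6'. That would be the converse, which is false. For example, 8 is even but 8 ÷ 6 = 1.33, which is not an integer.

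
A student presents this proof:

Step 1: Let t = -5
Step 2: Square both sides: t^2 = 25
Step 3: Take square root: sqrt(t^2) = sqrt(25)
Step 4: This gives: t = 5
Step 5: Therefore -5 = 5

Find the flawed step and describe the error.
Step 4: This gives: t = 5

Step 4 incorrectly states that sqrt(t^2) = t. The correct identity is sqrt(t^2) = |t|. Since t = -5 < 0, we have sqrt(t^2) = |-5| = 5, not t = -5.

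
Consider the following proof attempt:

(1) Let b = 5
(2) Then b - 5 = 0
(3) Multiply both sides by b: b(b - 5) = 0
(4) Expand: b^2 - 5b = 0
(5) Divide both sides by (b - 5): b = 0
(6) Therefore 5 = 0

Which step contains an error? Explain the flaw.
Step 5: Divide both sides by (b - 5): b = 0

Step 5 divides both sides by (b - 5). However, since b = 5, we have (b - 5) = 0. Division by zero is undefined, making this step invalid.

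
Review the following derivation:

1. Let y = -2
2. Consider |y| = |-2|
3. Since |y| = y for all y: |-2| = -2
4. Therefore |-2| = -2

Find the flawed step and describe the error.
Step 3: Since |y| = y for all y: |-2| = -2

Step 3 incorrectly states that |y| = y for all y. The correct definition is |y| = y when y >= 0, and |y| = -y when y < 0. Since -2 < 0, we have |-2| = -(-2) = 2, not -2.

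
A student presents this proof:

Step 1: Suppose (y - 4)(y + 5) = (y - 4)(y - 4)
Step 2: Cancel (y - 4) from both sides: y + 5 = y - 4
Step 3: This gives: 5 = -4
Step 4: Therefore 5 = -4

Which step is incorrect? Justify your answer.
Step 2: Cancel (y - 4) from both sides: y + 5 = y - 4

Step 2 cancels (y - 4) from both sides. This is only valid if (y - 4) ≠ 0, i.e., y ≠ 4. When y = 4, both sides equal zero regardless of the other factors. The correct approach requires considering y = 4 as a separate case.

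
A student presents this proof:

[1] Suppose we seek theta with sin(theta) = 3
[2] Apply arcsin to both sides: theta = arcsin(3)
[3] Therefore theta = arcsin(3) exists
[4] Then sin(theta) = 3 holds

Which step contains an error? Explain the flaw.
Step 2: Apply arcsin to both sides: theta = arcsin(3)

Step 2 applies arcsin to 3. However, arcsin(x) is only defined for x in [-1, 1] because sin(theta) can only produce values in that range. Since |3| > 1, arcsin(3) is undefined. There is no angle whose sine equals 3.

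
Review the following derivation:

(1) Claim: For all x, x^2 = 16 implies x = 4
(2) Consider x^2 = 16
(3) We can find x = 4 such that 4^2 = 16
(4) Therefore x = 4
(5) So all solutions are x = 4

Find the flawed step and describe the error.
Step 4: Therefore x = 4

Step 4 incorrectly concludes that x = 4 is the only solution. The proof shows that x = 4 is A solution (existence), but does not show it is the ONLY solution (uniqueness). In fact, x = -4 is also a solution since (-4)^2 = 16. Finding one solution doesn't prove there are no others.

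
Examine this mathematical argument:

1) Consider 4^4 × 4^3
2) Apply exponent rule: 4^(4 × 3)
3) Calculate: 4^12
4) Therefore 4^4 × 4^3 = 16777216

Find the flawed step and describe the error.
Step 2: Apply exponent rule: 4^(4 × 3)

Step 2 incorrectly states that a^b × a^c = a^(b×c). The correct rule is a^b × a^c = a^(b+c). The actual value is 4^4 × 4^3 = 4^7 = 16384, not 4^12 = 16777216.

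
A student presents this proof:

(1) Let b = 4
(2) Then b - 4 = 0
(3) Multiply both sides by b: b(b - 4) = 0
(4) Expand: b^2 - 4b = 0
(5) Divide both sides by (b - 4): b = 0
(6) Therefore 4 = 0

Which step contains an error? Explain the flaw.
Step 5: Divide both sides by (b - 4): b = 0

Step 5 divides both sides by (b - 4). However, since b = 4, we have (b - 4) = 0. Division by zero is undefined, making this step invalid.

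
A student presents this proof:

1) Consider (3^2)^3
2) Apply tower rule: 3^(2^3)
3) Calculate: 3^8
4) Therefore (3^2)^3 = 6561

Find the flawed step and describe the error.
Step 2: Apply tower rule: 3^(2^3)

Step 2 incorrectly states that (a^b)^c = a^(b^c). The correct rule is (a^b)^c = a^(b×c). The actual value is (3^2)^3 = 3^6 = 729, not 3^8 = 6561.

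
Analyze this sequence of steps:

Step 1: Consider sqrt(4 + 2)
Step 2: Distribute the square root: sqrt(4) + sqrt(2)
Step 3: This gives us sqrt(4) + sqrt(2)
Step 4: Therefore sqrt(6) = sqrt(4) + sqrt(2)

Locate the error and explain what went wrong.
Step 2: Distribute the square root: sqrt(4) + sqrt(2)

Step 2 incorrectly 'distributes' the square root over addition. The square root function does not distribute: sqrt(a + b) ≠ sqrt(a) + sqrt(b). In fact, sqrt(4 + 2) = sqrt(6) ≈ 2.4495, while sqrt(4) + sqrt(2) ≈ 3.4142.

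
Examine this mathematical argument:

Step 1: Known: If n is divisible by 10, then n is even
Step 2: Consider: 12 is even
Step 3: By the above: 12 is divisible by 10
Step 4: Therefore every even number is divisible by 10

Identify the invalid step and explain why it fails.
Step 3: By the above: 12 is divisible by 10

Step 3 commits the fallacy of affirming the consequent. The known fact 'divisible by 10 → even' does NOT imply 'even → divisible by 10'. That would be the converse, which is false. For example, 12 is even but 12 ÷ 10 = 1.20, which is not an integer.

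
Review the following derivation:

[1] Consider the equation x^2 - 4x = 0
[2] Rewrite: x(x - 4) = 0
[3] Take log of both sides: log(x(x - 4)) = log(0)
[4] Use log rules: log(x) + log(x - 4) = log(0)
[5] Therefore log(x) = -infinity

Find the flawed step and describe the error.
Step 3: Take log of both sides: log(x(x - 4)) = log(0)

Step 3 takes the logarithm of both sides, resulting in log(0) on the right side. The logarithm is only defined for positive numbers; log(0) is undefined (approaches negative infinity). This operation is invalid.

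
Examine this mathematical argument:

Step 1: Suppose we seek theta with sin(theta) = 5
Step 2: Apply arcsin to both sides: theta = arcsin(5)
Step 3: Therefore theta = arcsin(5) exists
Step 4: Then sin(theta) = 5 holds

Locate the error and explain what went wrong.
Step 2: Apply arcsin to both sides: theta = arcsin(5)

Step 2 applies arcsin to 5. However, arcsin(x) is only defined for x in [-1, 1] because sin(theta) can only produce values in that range. Since |5| > 1, arcsin(5) is undefined. There is no angle whose sine equals 5.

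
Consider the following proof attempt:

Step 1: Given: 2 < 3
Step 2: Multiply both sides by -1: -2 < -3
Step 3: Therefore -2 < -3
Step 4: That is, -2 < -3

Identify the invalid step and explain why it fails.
Step 2: Multiply both sides by -1: -2 < -3

Step 2 multiplies both sides by -1 but fails to reverse the inequality sign. When multiplying (or dividing) an inequality by a negative number, the direction must be reversed. Since 2 < 3, we should get -2 > -3, i.e., -2 > -3.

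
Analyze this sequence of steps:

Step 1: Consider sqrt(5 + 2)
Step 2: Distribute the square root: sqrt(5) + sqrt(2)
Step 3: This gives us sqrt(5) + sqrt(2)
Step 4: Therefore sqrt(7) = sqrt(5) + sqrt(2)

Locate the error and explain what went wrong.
Step 2: Distribute the square root: sqrt(5) + sqrt(2)

Step 2 incorrectly 'distributes' the square root over addition. The square root function does not distribute: sqrt(a + b) ≠ sqrt(a) + sqrt(b). In fact, sqrt(5 + 2) = sqrt(7) ≈ 2.6458, while sqrt(5) + sqrt(2) ≈ 3.6503.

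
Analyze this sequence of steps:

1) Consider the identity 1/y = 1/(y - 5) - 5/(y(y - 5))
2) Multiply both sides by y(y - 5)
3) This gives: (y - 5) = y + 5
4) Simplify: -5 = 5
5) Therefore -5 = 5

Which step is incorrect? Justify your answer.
Step 3: This gives: (y - 5) = y + 5

Step 3 makes a sign error when clearing denominators. Multiplying -5/(y(y - 5)) by y(y - 5) gives -5, not +5. The correct result is (y - 5) = y - 5, which is trivially true, not (y - 5) = y + 5. (Step 1 is a valid identity: 1/(y - 5) - 5/(y(y - 5)) = (y - 5)/(y(y - 5)) = 1/y.)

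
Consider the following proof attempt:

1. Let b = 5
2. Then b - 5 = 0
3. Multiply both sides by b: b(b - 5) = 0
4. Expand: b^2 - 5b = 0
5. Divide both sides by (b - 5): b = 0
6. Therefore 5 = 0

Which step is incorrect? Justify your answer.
Step 5: Divide both sides by (b - 5): b = 0

Step 5 divides both sides by (b - 5). However, since b = 5, we have (b - 5) = 0. Division by zero is undefined, making this step invalid.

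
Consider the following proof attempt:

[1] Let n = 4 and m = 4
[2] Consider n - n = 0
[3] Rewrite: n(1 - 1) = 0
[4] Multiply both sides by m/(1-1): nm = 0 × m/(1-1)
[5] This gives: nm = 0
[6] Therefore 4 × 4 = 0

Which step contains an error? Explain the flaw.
Step 4: Multiply both sides by m/(1-1): nm = 0 × m/(1-1)

Step 4 multiplies both sides by m/(1-1). However, 1-1 = 0, so this is multiplication by m/0, which is undefined. We cannot multiply by an undefined expression.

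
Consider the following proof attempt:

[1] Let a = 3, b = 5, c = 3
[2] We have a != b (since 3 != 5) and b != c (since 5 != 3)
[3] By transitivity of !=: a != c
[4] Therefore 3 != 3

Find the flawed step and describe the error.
Step 3: By transitivity of !=: a != c

Step 3 incorrectly applies transitivity to the '!=' relation. Transitivity states: if a R b and b R c, then a R c. However, '!=' is not transitive. Counterexample: 3 != 5 and 5 != 3, but 3 = 3 (both equal 3). Transitivity holds for relations like <, <=, =, but not for !=.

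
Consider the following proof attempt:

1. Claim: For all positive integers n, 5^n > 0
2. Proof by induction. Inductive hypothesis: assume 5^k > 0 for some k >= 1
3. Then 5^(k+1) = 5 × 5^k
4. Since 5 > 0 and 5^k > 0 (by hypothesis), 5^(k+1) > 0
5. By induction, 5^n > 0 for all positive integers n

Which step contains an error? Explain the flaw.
Step 5: By induction, 5^n > 0 for all positive integers n

Step 5 concludes the proof by induction, but no base case was ever established. A valid induction proof requires: (1) a base case proving 5^1 > 0, and (2) an inductive step showing IF 5^k > 0 THEN 5^(k+1) > 0. Steps 2-4 correctly establish the inductive step, but without the base case the conclusion in step 5 does not follow.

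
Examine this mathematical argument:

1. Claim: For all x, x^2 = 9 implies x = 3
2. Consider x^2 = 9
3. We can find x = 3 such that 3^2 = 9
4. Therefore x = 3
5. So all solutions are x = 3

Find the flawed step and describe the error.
Step 4: Therefore x = 3

Step 4 incorrectly concludes that x = 3 is the only solution. The proof shows that x = 3 is A solution (existence), but does not show it is the ONLY solution (uniqueness). In fact, x = -3 is also a solution since (-3)^2 = 9. Finding one solution doesn't prove there are no others.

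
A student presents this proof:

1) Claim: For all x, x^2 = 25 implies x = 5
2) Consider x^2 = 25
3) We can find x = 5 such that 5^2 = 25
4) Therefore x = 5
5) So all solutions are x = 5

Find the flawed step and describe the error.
Step 4: Therefore x = 5

Step 4 incorrectly concludes that x = 5 is the only solution. The proof shows that x = 5 is A solution (existence), but does not show it is the ONLY solution (uniqueness). In fact, x = -5 is also a solution since (-5)^2 = 25. Finding one solution doesn't prove there are no others.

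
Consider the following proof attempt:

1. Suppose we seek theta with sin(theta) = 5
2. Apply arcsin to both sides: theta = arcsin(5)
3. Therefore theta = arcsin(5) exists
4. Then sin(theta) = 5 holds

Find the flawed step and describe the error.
Step 2: Apply arcsin to both sides: theta = arcsin(5)

Step 2 applies arcsin to 5. However, arcsin(x) is only defined for x in [-1, 1] because sin(theta) can only produce values in that range. Since |5| > 1, arcsin(5) is undefined. There is no angle whose sine equals 5.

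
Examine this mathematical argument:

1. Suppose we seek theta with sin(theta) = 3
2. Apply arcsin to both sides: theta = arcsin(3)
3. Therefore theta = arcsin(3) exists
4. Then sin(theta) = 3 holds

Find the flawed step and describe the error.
Step 2: Apply arcsin to both sides: theta = arcsin(3)

Step 2 applies arcsin to 3. However, arcsin(x) is only defined for x in [-1, 1] because sin(theta) can only produce values in that range. Since |3| > 1, arcsin(3) is undefined. There is no angle whose sine equals 3.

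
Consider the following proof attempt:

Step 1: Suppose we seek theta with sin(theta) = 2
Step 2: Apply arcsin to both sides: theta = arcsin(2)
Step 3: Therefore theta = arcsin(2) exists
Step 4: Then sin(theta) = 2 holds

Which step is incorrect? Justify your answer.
Step 2: Apply arcsin to both sides: theta = arcsin(2)

Step 2 applies arcsin to 2. However, arcsin(x) is only defined for x in [-1, 1] because sin(theta) can only produce values in that range. Since |2| > 1, arcsin(2) is undefined. There is no angle whose sine equals 2.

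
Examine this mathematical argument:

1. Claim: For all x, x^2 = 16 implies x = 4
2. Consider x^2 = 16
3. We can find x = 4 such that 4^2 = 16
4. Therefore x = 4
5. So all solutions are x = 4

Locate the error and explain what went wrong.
Step 4: Therefore x = 4

Step 4 incorrectly concludes that x = 4 is the only solution. The proof shows that x = 4 is A solution (existence), but does not show it is the ONLY solution (uniqueness). In fact, x = -4 is also a solution since (-4)^2 = 16. Finding one solution doesn't prove there are no others.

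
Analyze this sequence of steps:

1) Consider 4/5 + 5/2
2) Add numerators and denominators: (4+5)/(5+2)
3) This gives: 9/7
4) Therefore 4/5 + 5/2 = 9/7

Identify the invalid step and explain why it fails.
Step 2: Add numerators and denominators: (4+5)/(5+2)

Step 2 incorrectly adds fractions by separately adding numerators and denominators. This is wrong. The correct method requires a common denominator: 4/5 + 5/2 = (4×2 + 5×5)/(5×2) = 33/10 = 33/10. The method used gives 9/7, which is different.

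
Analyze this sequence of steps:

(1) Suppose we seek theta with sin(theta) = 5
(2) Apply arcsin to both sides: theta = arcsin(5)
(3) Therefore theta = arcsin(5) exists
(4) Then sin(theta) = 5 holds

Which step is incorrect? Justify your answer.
Step 2: Apply arcsin to both sides: theta = arcsin(5)

Step 2 applies arcsin to 5. However, arcsin(x) is only defined for x in [-1, 1] because sin(theta) can only produce values in that range. Since |5| > 1, arcsin(5) is undefined. There is no angle whose sine equals 5.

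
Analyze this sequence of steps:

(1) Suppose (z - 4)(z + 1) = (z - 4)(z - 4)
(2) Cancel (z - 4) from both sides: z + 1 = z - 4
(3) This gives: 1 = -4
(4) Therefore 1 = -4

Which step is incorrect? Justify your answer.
Step 2: Cancel (z - 4) from both sides: z + 1 = z - 4

Step 2 cancels (z - 4) from both sides. This is only valid if (z - 4) ≠ 0, i.e., z ≠ 4. When z = 4, both sides equal zero regardless of the other factors. The correct approach requires considering z = 4 as a separate case.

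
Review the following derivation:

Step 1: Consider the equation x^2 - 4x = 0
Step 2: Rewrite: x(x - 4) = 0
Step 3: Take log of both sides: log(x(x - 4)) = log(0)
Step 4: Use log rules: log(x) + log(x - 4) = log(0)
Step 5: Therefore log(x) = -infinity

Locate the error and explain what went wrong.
Step 3: Take log of both sides: log(x(x - 4)) = log(0)

Step 3 takes the logarithm of both sides, resulting in log(0) on the right side. The logarithm is only defined for positive numbers; log(0) is undefined (approaches negative infinity). This operation is invalid.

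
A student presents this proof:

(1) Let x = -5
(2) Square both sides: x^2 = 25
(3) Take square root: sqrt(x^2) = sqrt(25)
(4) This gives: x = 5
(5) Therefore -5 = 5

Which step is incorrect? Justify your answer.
Step 4: This gives: x = 5

Step 4 incorrectly states that sqrt(x^2) = x. The correct identity is sqrt(x^2) = |x|. Since x = -5 < 0, we have sqrt(x^2) = |-5| = 5, not x = -5.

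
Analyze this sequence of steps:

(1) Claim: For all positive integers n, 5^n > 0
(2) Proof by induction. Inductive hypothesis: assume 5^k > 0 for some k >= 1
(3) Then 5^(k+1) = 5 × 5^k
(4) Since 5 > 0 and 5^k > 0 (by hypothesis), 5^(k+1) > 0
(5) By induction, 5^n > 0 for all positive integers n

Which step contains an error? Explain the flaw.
Step 5: By induction, 5^n > 0 for all positive integers n

Step 5 concludes the proof by induction, but no base case was ever established. A valid induction proof requires: (1) a base case proving 5^1 > 0, and (2) an inductive step showing IF 5^k > 0 THEN 5^(k+1) > 0. Steps 2-4 correctly establish the inductive step, but without the base case the conclusion in step 5 does not follow.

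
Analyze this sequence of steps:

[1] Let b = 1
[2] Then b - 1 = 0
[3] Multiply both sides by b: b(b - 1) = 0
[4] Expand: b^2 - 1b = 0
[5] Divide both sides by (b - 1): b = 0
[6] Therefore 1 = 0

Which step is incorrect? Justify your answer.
Step 5: Divide both sides by (b - 1): b = 0

Step 5 divides both sides by (b - 1). However, since b = 1, we have (b - 1) = 0. Division by zero is undefined, making this step invalid.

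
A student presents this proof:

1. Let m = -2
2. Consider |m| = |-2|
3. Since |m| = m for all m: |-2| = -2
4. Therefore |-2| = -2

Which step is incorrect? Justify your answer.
Step 3: Since |m| = m for all m: |-2| = -2

Step 3 incorrectly states that |m| = m for all m. The correct definition is |m| = m when m >= 0, and |m| = -m when m < 0. Since -2 < 0, we have |-2| = -(-2) = 2, not -2.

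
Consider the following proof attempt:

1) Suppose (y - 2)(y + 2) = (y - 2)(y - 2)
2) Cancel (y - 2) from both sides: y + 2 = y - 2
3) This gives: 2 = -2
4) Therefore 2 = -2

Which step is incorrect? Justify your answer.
Step 2: Cancel (y - 2) from both sides: y + 2 = y - 2

Step 2 cancels (y - 2) from both sides. This is only valid if (y - 2) ≠ 0, i.e., y ≠ 2. When y = 2, both sides equal zero regardless of the other factors. The correct approach requires considering y = 2 as a separate case.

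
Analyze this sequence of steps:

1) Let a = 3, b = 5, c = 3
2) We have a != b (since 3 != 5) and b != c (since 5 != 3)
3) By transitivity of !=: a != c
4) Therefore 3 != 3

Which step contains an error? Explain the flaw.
Step 3: By transitivity of !=: a != c

Step 3 incorrectly applies transitivity to the '!=' relation. Transitivity states: if a R b and b R c, then a R c. However, '!=' is not transitive. Counterexample: 3 != 5 and 5 != 3, but 3 = 3 (both equal 3). Transitivity holds for relations like <, <=, =, but not for !=.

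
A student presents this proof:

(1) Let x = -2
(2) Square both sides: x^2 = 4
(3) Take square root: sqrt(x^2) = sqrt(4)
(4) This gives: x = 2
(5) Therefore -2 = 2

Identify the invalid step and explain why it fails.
Step 4: This gives: x = 2

Step 4 incorrectly states that sqrt(x^2) = x. The correct identity is sqrt(x^2) = |x|. Since x = -2 < 0, we have sqrt(x^2) = |-2| = 2, not x = -2.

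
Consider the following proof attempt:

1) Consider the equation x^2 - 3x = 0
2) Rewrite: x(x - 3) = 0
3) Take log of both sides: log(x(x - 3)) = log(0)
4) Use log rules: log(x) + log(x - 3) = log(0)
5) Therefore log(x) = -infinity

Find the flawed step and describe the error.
Step 3: Take log of both sides: log(x(x - 3)) = log(0)

Step 3 takes the logarithm of both sides, resulting in log(0) on the right side. The logarithm is only defined for positive numbers; log(0) is undefined (approaches negative infinity). This operation is invalid.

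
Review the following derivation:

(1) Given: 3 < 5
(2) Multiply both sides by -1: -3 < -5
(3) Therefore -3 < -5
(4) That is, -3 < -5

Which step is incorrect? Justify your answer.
Step 2: Multiply both sides by -1: -3 < -5

Step 2 multiplies both sides by -1 but fails to reverse the inequality sign. When multiplying (or dividing) an inequality by a negative number, the direction must be reversed. Since 3 < 5, we should get -3 > -5, i.e., -3 > -5.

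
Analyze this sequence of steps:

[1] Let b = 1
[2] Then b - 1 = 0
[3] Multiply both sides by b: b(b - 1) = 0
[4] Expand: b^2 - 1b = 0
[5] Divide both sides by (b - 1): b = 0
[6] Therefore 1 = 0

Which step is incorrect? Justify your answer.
Step 5: Divide both sides by (b - 1): b = 0

Step 5 divides both sides by (b - 1). However, since b = 1, we have (b - 1) = 0. Division by zero is undefined, making this step invalid.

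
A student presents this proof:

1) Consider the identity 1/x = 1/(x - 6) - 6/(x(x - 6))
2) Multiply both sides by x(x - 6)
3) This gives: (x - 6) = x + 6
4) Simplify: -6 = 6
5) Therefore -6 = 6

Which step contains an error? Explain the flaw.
Step 3: This gives: (x - 6) = x + 6

Step 3 makes a sign error when clearing denominators. Multiplying -6/(x(x - 6)) by x(x - 6) gives -6, not +6. The correct result is (x - 6) = x - 6, which is trivially true, not (x - 6) = x + 6. (Step 1 is a valid identity: 1/(x - 6) - 6/(x(x - 6)) = (x - 6)/(x(x - 6)) = 1/x.)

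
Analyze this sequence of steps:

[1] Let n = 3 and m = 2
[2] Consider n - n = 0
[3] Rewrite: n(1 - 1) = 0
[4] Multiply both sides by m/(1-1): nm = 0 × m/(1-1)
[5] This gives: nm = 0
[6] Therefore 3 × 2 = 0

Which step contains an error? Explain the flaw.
Step 4: Multiply both sides by m/(1-1): nm = 0 × m/(1-1)

Step 4 multiplies both sides by m/(1-1). However, 1-1 = 0, so this is multiplication by m/0, which is undefined. We cannot multiply by an undefined expression.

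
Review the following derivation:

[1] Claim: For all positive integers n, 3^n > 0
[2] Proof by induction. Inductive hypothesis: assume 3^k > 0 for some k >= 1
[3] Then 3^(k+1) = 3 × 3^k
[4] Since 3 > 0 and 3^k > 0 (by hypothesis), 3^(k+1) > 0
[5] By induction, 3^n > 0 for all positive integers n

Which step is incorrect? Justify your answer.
Step 5: By induction, 3^n > 0 for all positive integers n

Step 5 concludes the proof by induction, but no base case was ever established. A valid induction proof requires: (1) a base case proving 3^1 > 0, and (2) an inductive step showing IF 3^k > 0 THEN 3^(k+1) > 0. Steps 2-4 correctly establish the inductive step, but without the base case the conclusion in step 5 does not follow.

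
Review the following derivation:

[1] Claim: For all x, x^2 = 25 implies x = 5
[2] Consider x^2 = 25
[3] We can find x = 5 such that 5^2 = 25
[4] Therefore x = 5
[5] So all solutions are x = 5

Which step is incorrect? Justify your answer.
Step 4: Therefore x = 5

Step 4 incorrectly concludes that x = 5 is the only solution. The proof shows that x = 5 is A solution (existence), but does not show it is the ONLY solution (uniqueness). In fact, x = -5 is also a solution since (-5)^2 = 25. Finding one solution doesn't prove there are no others.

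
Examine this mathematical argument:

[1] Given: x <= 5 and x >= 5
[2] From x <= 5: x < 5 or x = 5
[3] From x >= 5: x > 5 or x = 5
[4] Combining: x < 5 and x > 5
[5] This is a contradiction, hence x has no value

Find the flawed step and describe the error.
Step 4: Combining: x < 5 and x > 5

Step 4 incorrectly combines the conditions. From x <= 5 and x >= 5, the intersection is x = 5. The error treats the 'or' cases as 'and' requirements. The correct conclusion is that x = 5 is the unique solution, not that no solution exists.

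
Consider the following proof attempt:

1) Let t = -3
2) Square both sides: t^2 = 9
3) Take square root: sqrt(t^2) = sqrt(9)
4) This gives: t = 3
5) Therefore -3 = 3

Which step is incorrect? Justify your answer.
Step 4: This gives: t = 3

Step 4 incorrectly states that sqrt(t^2) = t. The correct identity is sqrt(t^2) = |t|. Since t = -3 < 0, we have sqrt(t^2) = |-3| = 3, not t = -3.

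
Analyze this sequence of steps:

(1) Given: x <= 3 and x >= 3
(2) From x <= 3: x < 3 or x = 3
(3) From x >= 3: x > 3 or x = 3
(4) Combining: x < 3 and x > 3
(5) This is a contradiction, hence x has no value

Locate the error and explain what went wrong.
Step 4: Combining: x < 3 and x > 3

Step 4 incorrectly combines the conditions. From x <= 3 and x >= 3, the intersection is x = 3. The error treats the 'or' cases as 'and' requirements. The correct conclusion is that x = 3 is the unique solution, not that no solution exists.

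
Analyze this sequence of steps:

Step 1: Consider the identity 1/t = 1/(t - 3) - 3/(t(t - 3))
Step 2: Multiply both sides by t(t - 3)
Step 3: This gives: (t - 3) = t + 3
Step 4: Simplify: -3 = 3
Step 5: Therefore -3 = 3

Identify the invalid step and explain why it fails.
Step 3: This gives: (t - 3) = t + 3

Step 3 makes a sign error when clearing denominators. Multiplying -3/(t(t - 3)) by t(t - 3) gives -3, not +3. The correct result is (t - 3) = t - 3, which is trivially true, not (t - 3) = t + 3. (Step 1 is a valid identity: 1/(t - 3) - 3/(t(t - 3)) = (t - 3)/(t(t - 3)) = 1/t.)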